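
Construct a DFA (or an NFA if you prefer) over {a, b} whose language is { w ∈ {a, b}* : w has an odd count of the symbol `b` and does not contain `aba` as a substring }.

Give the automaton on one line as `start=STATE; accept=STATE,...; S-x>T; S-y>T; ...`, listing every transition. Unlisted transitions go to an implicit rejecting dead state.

start=S0; accept=S2,S3,S4; S0-a>S1; S0-b>S2; S1-a>S1; S1-b>S3; S2-a>S4; S2-b>S0; S3-a>S5; S3-b>S0; S4-a>S4; S4-b>S6; S5-a>S5; S5-b>S7; S6-a>S7; S6-b>S2; S7-a>S7; S7-b>S5

Build one automaton per condition and run them in lockstep. The first has 2 states tracking the count of `b`s modulo 2; the second has 4 states tracking partial matches of the forbidden pattern `aba`. A product state is a pair (one from each), accepting exactly when both do.
8 states suffice.
        a   b  
>  S0   S1  S2 
   S1   S1  S3 
 * S2   S4  S0 
 * S3   S5  S0 
 * S4   S4  S6 
   S5   S5  S7 
   S6   S7  S2 
   S7   S7  S5 
(> = start, * = accepting)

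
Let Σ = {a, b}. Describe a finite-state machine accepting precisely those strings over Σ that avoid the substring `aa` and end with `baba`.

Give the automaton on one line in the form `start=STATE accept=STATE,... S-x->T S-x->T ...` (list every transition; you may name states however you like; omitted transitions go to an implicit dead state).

start=s0 accept=s8 s0-a->s1 s0-b->s2 s1-a->s3 s1-b->s2 s2-a->s4 s2-b->s2 s3-a->s3 s3-b->s5 s4-a->s3 s4-b->s6 s5-a->s7 s5-b->s5 s6-a->s8 s6-b->s2 s7-a->s3 s7-b->s9 s8-a->s3 s8-b->s6 s9-a->s10 s9-b->s5 s10-a->s3 s10-b->s9

Handle the two conditions separately and then intersect. One (3 states) tracks partial matches of the forbidden pattern `aa`; the other (5 states) tracks how much of the suffix `baba` has currently been matched. Each combined state is a pair, one component from each; accept when both components accept.
11 states suffice.
          a    b  
>  s0     s1   s2 
   s1     s3   s2 
   s2     s4   s2 
   s3     s3   s5 
   s4     s3   s6 
   s5     s7   s5 
   s6     s8   s2 
   s7     s3   s9 
 * s8     s3   s6 
   s9    s10   s5 
   s10    s3   s9 
(> = start, * = accepting)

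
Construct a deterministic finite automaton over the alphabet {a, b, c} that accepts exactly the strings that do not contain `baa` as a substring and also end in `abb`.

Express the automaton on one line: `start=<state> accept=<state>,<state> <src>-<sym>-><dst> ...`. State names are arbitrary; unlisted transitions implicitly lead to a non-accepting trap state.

Handle the two conditions separately and then intersect. One (4 states) tracks partial matches of the forbidden pattern `baa`; the other (4 states) tracks how much of the suffix `abb` has currently been matched. Each combined state is a pair, one component from each; accept when both components accept.
10 states suffice.
        a   b   c  
>  q0   q1  q2  q0 
   q1   q1  q3  q0 
   q2   q4  q2  q0 
   q3   q4  q5  q0 
   q4   q6  q3  q0 
 * q5   q4  q2  q0 
   q6   q6  q7  q8 
   q7   q6  q9  q8 
   q8   q6  q8  q8 
   q9   q6  q8  q8 
(> = start, * = accepting)

start=q0 accept=q5 q0-a->q1 q0-b->q2 q0-c->q0 q1-a->q1 q1-b->q3 q1-c->q0 q2-a->q4 q2-b->q2 q2-c->q0 q3-a->q4 q3-b->q5 q3-c->q0 q4-a->q6 q4-b->q3 q4-c->q0 q5-a->q4 q5-b->q2 q5-c->q0 q6-a->q6 q6-b->q7 q6-c->q8 q7-a->q6 q7-b->q9 q7-c->q8 q8-a->q6 q8-b->q8 q8-c->q8 q9-a->q6 q9-b->q8 q9-c->q8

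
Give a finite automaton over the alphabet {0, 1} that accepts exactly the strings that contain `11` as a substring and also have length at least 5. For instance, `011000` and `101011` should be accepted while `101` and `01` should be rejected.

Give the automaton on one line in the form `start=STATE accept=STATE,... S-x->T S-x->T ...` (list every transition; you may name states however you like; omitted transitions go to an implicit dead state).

Handle the two conditions separately and then intersect. One (3 states) tracks whether and how much of `11` has been seen; the other (7 states) tracks the input length, saturating at 6. Each combined state is a pair, one component from each; accept when both components accept. After merging equivalent states the machine shrinks.
With 12 states:
          0    1  
>  s0     s1   s2 
   s1     s3   s4 
   s2     s3   s5 
   s3     s6   s7 
   s4     s6   s8 
   s5     s8   s8 
   s6     s6   s9 
   s7     s6  s10 
   s8    s10  s10 
   s9     s6  s11 
   s10   s11  s11 
 * s11   s11  s11 
(> = start, * = accepting)

start=s0 accept=s11 s0-0->s1 s0-1->s2 s1-0->s3 s1-1->s4 s2-0->s3 s2-1->s5 s3-0->s6 s3-1->s7 s4-0->s6 s4-1->s8 s5-0->s8 s5-1->s8 s6-0->s6 s6-1->s9 s7-0->s6 s7-1->s10 s8-0->s10 s8-1->s10 s9-0->s6 s9-1->s11 s10-0->s11 s10-1->s11 s11-0->s11 s11-1->s11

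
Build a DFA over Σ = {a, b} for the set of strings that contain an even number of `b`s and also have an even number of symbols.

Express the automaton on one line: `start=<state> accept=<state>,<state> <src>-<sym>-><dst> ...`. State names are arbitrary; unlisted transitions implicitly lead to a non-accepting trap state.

start=S0 accept=S0 S0-a->S1 S0-b->S2 S1-a->S0 S1-b->S3 S2-a->S3 S2-b->S0 S3-a->S2 S3-b->S1

Build one automaton per condition and run them in lockstep. One (2 states) tracks the count of `b`s modulo 2; the other (2 states) tracks the input length modulo 2. Each combined state is a pair, one component from each; accept when both components accept.
With 4 states:
        a   b  
>* S0   S1  S2 
   S1   S0  S3 
   S2   S3  S0 
   S3   S2  S1 
(> = start, * = accepting)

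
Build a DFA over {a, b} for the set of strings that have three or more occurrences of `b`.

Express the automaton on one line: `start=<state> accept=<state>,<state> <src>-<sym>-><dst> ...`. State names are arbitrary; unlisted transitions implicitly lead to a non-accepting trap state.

start=q0 accept=q3,q4 q0-a->q0 q0-b->q1 q1-a->q1 q1-b->q2 q2-a->q2 q2-b->q3 q3-a->q3 q3-b->q4 q4-a->q4 q4-b->q4

Only the number of `b`s matters, and only up to 4. Make a chain q0 → q1 → q2 → q3 → q4 advanced by each `b` (with q4 absorbing); every other symbol self-loops. The accepting set is {q3, q4}.
5 states suffice.
        a   b  
>  q0   q0  q1 
   q1   q1  q2 
   q2   q2  q3 
 * q3   q3  q4 
 * q4   q4  q4 
(> = start, * = accepting)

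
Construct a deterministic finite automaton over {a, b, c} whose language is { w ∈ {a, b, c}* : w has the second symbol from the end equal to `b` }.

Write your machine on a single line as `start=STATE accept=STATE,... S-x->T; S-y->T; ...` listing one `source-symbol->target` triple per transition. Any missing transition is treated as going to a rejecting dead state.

A DFA must remember the last 2 symbols (since which symbol is second-to-last isn't known until the input ends). Use one state per possible window of the last ≤2 symbols; accept from those whose window starts with `b`.
A 13-state machine:
          a    b    c  
>  S0     S1   S2   S3 
   S1     S4   S5   S6 
   S2     S7   S8   S9 
   S3    S10  S11  S12 
   S4     S4   S5   S6 
   S5     S7   S8   S9 
   S6    S10  S11  S12 
 * S7     S4   S5   S6 
 * S8     S7   S8   S9 
 * S9    S10  S11  S12 
   S10    S4   S5   S6 
   S11    S7   S8   S9 
   S12   S10  S11  S12 
(> = start, * = accepting)

start=S0; accept=S7,S8,S9; S0-a->S1; S0-b->S2; S0-c->S3; S1-a->S4; S1-b->S5; S1-c->S6; S2-a->S7; S2-b->S8; S2-c->S9; S3-a->S10; S3-b->S11; S3-c->S12; S4-a->S4; S4-b->S5; S4-c->S6; S5-a->S7; S5-b->S8; S5-c->S9; S6-a->S10; S6-b->S11; S6-c->S12; S7-a->S4; S7-b->S5; S7-c->S6; S8-a->S7; S8-b->S8; S8-c->S9; S9-a->S10; S9-b->S11; S9-c->S12; S10-a->S4; S10-b->S5; S10-c->S6; S11-a->S7; S11-b->S8; S11-c->S9; S12-a->S10; S12-b->S11; S12-c->S12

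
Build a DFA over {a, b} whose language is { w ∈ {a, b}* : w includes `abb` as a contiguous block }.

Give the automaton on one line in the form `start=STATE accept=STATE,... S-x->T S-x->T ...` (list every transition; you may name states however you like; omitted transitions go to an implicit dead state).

start=q0 accept=q3 q0-a->q1 q0-b->q0 q1-a->q1 q1-b->q2 q2-a->q1 q2-b->q3 q3-a->q3 q3-b->q3

Track how much of `abb` has been matched so far: state q0 is no progress, q3 is the absorbing accept state reached once `abb` has occurred. Intermediate states record partial matches; on a mismatch, fall back to the longest reusable overlap.
        a   b  
>  q0   q1  q0 
   q1   q1  q2 
   q2   q1  q3 
 * q3   q3  q3 
(> = start, * = accepting)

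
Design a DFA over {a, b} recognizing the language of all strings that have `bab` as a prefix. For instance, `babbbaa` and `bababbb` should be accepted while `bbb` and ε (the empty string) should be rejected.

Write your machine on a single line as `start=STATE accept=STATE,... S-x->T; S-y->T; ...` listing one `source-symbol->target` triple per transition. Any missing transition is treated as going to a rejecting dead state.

Check the first 3 symbols one by one: q0 through q2 record how many have matched `bab` so far; any wrong symbol goes to the dead state q4. After all 3 match we enter the accepting sink q3.
A 5-state machine:
        a   b  
>  q0   q4  q1 
   q1   q2  q4 
   q2   q4  q3 
 * q3   q3  q3 
   q4   q4  q4 
(> = start, * = accepting)

start=q0; accept=q3; q0-a->q4; q0-b->q1; q1-a->q2; q1-b->q4; q2-a->q4; q2-b->q3; q3-a->q3; q3-b->q3; q4-a->q4; q4-b->q4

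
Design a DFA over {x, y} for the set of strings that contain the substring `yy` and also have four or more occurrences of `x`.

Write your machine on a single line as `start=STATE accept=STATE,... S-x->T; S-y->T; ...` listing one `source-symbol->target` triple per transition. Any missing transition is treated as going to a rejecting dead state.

start=S0; accept=S14; S0-x->S1; S0-y->S2; S1-x->S3; S1-y->S4; S2-x->S1; S2-y->S5; S3-x->S6; S3-y->S7; S4-x->S3; S4-y->S8; S5-x->S8; S5-y->S5; S6-x->S9; S6-y->S10; S7-x->S6; S7-y->S11; S8-x->S11; S8-y->S8; S9-x->S9; S9-y->S12; S10-x->S9; S10-y->S13; S11-x->S13; S11-y->S11; S12-x->S9; S12-y->S14; S13-x->S14; S13-y->S13; S14-x->S14; S14-y->S14

Build one automaton per condition and run them in lockstep. The first has 3 states tracking whether and how much of `yy` has been seen; the second has 6 states tracking the count of `x`s, saturating at 5. A product state is a pair (one from each), accepting exactly when both do. Equivalent product states are then merged.
15 states suffice.
          x    y  
>  S0     S1   S2 
   S1     S3   S4 
   S2     S1   S5 
   S3     S6   S7 
   S4     S3   S8 
   S5     S8   S5 
   S6     S9  S10 
   S7     S6  S11 
   S8    S11   S8 
   S9     S9  S12 
   S10    S9  S13 
   S11   S13  S11 
   S12    S9  S14 
   S13   S14  S13 
 * S14   S14  S14 
(> = start, * = accepting)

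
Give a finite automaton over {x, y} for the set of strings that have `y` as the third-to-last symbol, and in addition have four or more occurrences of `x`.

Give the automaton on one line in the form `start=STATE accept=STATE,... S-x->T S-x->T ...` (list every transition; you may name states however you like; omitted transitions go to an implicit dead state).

Build one automaton per condition and run them in lockstep. The first has 15 states tracking the last 3 symbols read; the second has 6 states tracking the count of `x`s, saturating at 5. A product state is a pair (one from each), accepting exactly when both do. Minimizing collapses redundant product states.
With 16 states:
          x    y  
>  S0     S1   S0 
   S1     S2   S1 
   S2     S3   S4 
   S3     S5   S6 
   S4     S7   S4 
   S5     S5   S8 
   S6     S9  S10 
   S7    S11   S6 
   S8     S9  S12 
   S9    S11  S13 
   S10   S14  S10 
 * S11    S5   S8 
   S12   S14  S15 
 * S13    S9  S12 
 * S14   S11  S13 
 * S15   S14  S15 
(> = start, * = accepting)

start=S0 accept=S11,S13,S14,S15 S0-x->S1 S0-y->S0 S1-x->S2 S1-y->S1 S2-x->S3 S2-y->S4 S3-x->S5 S3-y->S6 S4-x->S7 S4-y->S4 S5-x->S5 S5-y->S8 S6-x->S9 S6-y->S10 S7-x->S11 S7-y->S6 S8-x->S9 S8-y->S12 S9-x->S11 S9-y->S13 S10-x->S14 S10-y->S10 S11-x->S5 S11-y->S8 S12-x->S14 S12-y->S15 S13-x->S9 S13-y->S12 S14-x->S11 S14-y->S13 S15-x->S14 S15-y->S15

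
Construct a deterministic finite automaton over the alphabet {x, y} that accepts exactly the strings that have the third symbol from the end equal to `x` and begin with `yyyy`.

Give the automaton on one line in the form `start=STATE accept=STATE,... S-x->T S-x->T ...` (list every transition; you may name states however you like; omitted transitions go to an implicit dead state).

start=q0 accept=q20,q21,q22,q23 q0-x->q1 q0-y->q2 q1-x->q3 q1-y->q4 q2-x->q5 q2-y->q6 q3-x->q7 q3-y->q8 q4-x->q9 q4-y->q10 q5-x->q11 q5-y->q12 q6-x->q13 q6-y->q14 q7-x->q7 q7-y->q8 q8-x->q9 q8-y->q10 q9-x->q11 q9-y->q12 q10-x->q13 q10-y->q15 q11-x->q7 q11-y->q8 q12-x->q9 q12-y->q10 q13-x->q11 q13-y->q12 q14-x->q13 q14-y->q16 q15-x->q13 q15-y->q15 q16-x->q17 q16-y->q16 q17-x->q18 q17-y->q19 q18-x->q20 q18-y->q21 q19-x->q22 q19-y->q23 q20-x->q20 q20-y->q21 q21-x->q22 q21-y->q23 q22-x->q18 q22-y->q19 q23-x->q17 q23-y->q16

Build one automaton per condition and run them in lockstep. The first has 15 states tracking the last 3 symbols read; the second has 6 states tracking whether the input so far still matches the prefix `yyyy`. A product state is a pair (one from each), accepting exactly when both do.
24 states suffice.
          x    y  
>  q0     q1   q2 
   q1     q3   q4 
   q2     q5   q6 
   q3     q7   q8 
   q4     q9  q10 
   q5    q11  q12 
   q6    q13  q14 
   q7     q7   q8 
   q8     q9  q10 
   q9    q11  q12 
   q10   q13  q15 
   q11    q7   q8 
   q12    q9  q10 
   q13   q11  q12 
   q14   q13  q16 
   q15   q13  q15 
   q16   q17  q16 
   q17   q18  q19 
   q18   q20  q21 
   q19   q22  q23 
 * q20   q20  q21 
 * q21   q22  q23 
 * q22   q18  q19 
 * q23   q17  q16 
(> = start, * = accepting)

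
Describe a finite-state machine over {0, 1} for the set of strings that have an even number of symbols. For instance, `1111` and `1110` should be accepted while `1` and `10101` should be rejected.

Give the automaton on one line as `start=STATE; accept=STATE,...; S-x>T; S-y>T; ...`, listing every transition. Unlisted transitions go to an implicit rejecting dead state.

Count input length modulo 2: every symbol advances one step around the cycle q0 → q1 → q0. Accept at q0.
2 states suffice.
        0   1  
>* q0   q1  q1 
   q1   q0  q0 
(> = start, * = accepting)

start=q0; accept=q0; q0-0>q1; q0-1>q1; q1-0>q0; q1-1>q0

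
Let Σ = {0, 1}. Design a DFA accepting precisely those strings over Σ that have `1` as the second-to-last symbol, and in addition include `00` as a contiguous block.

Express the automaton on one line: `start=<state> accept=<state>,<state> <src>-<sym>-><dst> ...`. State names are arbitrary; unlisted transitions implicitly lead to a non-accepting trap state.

Run two small machines in parallel and take their product. One (7 states) tracks the last 2 symbols read; the other (3 states) tracks whether and how much of `00` has been seen. Each combined state is a pair, one component from each; accept when both components accept. Minimizing collapses redundant product states.
A 6-state machine:
        0   1  
>  S0   S1  S0 
   S1   S2  S0 
   S2   S2  S3 
   S3   S4  S5 
 * S4   S2  S3 
 * S5   S4  S5 
(> = start, * = accepting)

start=S0 accept=S4,S5 S0-0->S1 S0-1->S0 S1-0->S2 S1-1->S0 S2-0->S2 S2-1->S3 S3-0->S4 S3-1->S5 S4-0->S2 S4-1->S3 S5-0->S4 S5-1->S5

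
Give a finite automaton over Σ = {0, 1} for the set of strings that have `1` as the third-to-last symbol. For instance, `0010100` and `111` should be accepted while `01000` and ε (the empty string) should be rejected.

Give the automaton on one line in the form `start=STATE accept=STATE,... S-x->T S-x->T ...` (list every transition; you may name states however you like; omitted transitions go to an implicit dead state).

start=s0 accept=s11,s12,s13,s14 s0-0->s1 s0-1->s2 s1-0->s3 s1-1->s4 s2-0->s5 s2-1->s6 s3-0->s7 s3-1->s8 s4-0->s9 s4-1->s10 s5-0->s11 s5-1->s12 s6-0->s13 s6-1->s14 s7-0->s7 s7-1->s8 s8-0->s9 s8-1->s10 s9-0->s11 s9-1->s12 s10-0->s13 s10-1->s14 s11-0->s7 s11-1->s8 s12-0->s9 s12-1->s10 s13-0->s11 s13-1->s12 s14-0->s13 s14-1->s14

A DFA must remember the last 3 symbols (since which symbol is third-to-last isn't known until the input ends). Use one state per possible window of the last ≤3 symbols; accept from those whose window starts with `1`.
          0    1  
>  s0     s1   s2 
   s1     s3   s4 
   s2     s5   s6 
   s3     s7   s8 
   s4     s9  s10 
   s5    s11  s12 
   s6    s13  s14 
   s7     s7   s8 
   s8     s9  s10 
   s9    s11  s12 
   s10   s13  s14 
 * s11    s7   s8 
 * s12    s9  s10 
 * s13   s11  s12 
 * s14   s13  s14 
(> = start, * = accepting)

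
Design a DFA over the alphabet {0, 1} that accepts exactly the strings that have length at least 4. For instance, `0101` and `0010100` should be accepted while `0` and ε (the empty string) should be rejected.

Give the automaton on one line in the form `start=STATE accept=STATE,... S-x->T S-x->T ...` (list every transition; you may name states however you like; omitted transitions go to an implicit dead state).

start=q0 accept=q4,q5 q0-0->q1 q0-1->q1 q1-0->q2 q1-1->q2 q2-0->q3 q2-1->q3 q3-0->q4 q3-1->q4 q4-0->q5 q4-1->q5 q5-0->q5 q5-1->q5

Count input length up to 5: every symbol moves from q0 toward q5, which means 'more than 4' and absorbs. Accept from {q4, q5}.
With 6 states:
        0   1  
>  q0   q1  q1 
   q1   q2  q2 
   q2   q3  q3 
   q3   q4  q4 
 * q4   q5  q5 
 * q5   q5  q5 
(> = start, * = accepting)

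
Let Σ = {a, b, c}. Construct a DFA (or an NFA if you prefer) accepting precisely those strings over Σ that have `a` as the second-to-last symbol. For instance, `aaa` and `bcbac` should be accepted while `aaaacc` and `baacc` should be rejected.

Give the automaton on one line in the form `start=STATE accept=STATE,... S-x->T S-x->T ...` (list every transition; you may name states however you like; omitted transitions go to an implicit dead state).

start=s0 accept=s4,s5,s6 s0-a->s1 s0-b->s2 s0-c->s3 s1-a->s4 s1-b->s5 s1-c->s6 s2-a->s7 s2-b->s8 s2-c->s9 s3-a->s10 s3-b->s11 s3-c->s12 s4-a->s4 s4-b->s5 s4-c->s6 s5-a->s7 s5-b->s8 s5-c->s9 s6-a->s10 s6-b->s11 s6-c->s12 s7-a->s4 s7-b->s5 s7-c->s6 s8-a->s7 s8-b->s8 s8-c->s9 s9-a->s10 s9-b->s11 s9-c->s12 s10-a->s4 s10-b->s5 s10-c->s6 s11-a->s7 s11-b->s8 s11-c->s9 s12-a->s10 s12-b->s11 s12-c->s12

Because acceptance depends on a position counted from the end, the machine has to buffer the most recent 2 symbols. Make each state the string of the last up-to-2 symbols read; on input `x` shift the window left and append `x`. Accept when the buffered window has length 2 and begins with `a`.
          a    b    c  
>  s0     s1   s2   s3 
   s1     s4   s5   s6 
   s2     s7   s8   s9 
   s3    s10  s11  s12 
 * s4     s4   s5   s6 
 * s5     s7   s8   s9 
 * s6    s10  s11  s12 
   s7     s4   s5   s6 
   s8     s7   s8   s9 
   s9    s10  s11  s12 
   s10    s4   s5   s6 
   s11    s7   s8   s9 
   s12   s10  s11  s12 
(> = start, * = accepting)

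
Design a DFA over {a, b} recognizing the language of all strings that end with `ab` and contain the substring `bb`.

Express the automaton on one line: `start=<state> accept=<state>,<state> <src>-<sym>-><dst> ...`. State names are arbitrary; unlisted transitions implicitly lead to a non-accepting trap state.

start=S0 accept=S4 S0-a->S0 S0-b->S1 S1-a->S0 S1-b->S2 S2-a->S3 S2-b->S2 S3-a->S3 S3-b->S4 S4-a->S3 S4-b->S2

Run two small machines in parallel and take their product. One (3 states) tracks how much of the suffix `ab` has currently been matched; the other (3 states) tracks whether and how much of `bb` has been seen. Each combined state is a pair, one component from each; accept when both components accept. Minimizing collapses redundant product states.
5 states suffice.
        a   b  
>  S0   S0  S1 
   S1   S0  S2 
   S2   S3  S2 
   S3   S3  S4 
 * S4   S3  S2 
(> = start, * = accepting)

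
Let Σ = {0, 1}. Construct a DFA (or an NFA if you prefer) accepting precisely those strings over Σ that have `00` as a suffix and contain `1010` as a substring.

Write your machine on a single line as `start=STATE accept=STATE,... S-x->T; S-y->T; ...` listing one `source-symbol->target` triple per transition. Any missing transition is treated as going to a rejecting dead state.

Run two small machines in parallel and take their product. The first has 3 states tracking how much of the suffix `00` has currently been matched; the second has 5 states tracking whether and how much of `1010` has been seen. A product state is a pair (one from each), accepting exactly when both do.
With 9 states:
        0   1  
>  s0   s1  s2 
   s1   s3  s2 
   s2   s4  s2 
   s3   s3  s2 
   s4   s3  s5 
   s5   s6  s2 
   s6   s7  s8 
 * s7   s7  s8 
   s8   s6  s8 
(> = start, * = accepting)

start=s0; accept=s7; s0-0->s1; s0-1->s2; s1-0->s3; s1-1->s2; s2-0->s4; s2-1->s2; s3-0->s3; s3-1->s2; s4-0->s3; s4-1->s5; s5-0->s6; s5-1->s2; s6-0->s7; s6-1->s8; s7-0->s7; s7-1->s8; s8-0->s6; s8-1->s8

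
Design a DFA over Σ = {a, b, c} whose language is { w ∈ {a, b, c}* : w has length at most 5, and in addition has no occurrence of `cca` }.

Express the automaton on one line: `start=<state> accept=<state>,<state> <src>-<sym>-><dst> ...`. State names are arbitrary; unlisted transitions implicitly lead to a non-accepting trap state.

Build one automaton per condition and run them in lockstep. One (7 states) tracks the input length, saturating at 6; the other (4 states) tracks partial matches of the forbidden pattern `cca`. Each combined state is a pair, one component from each; accept when both components accept. Minimizing collapses redundant product states.
13 states suffice.
          a    b    c  
>* s0     s1   s1   s2 
 * s1     s3   s3   s4 
 * s2     s3   s3   s5 
 * s3     s6   s6   s7 
 * s4     s6   s6   s8 
 * s5     s9   s6   s8 
 * s6    s10  s10  s10 
 * s7    s10  s10  s11 
 * s8     s9  s10  s11 
   s9     s9   s9   s9 
 * s10   s12  s12  s12 
 * s11    s9  s12  s12 
 * s12    s9   s9   s9 
(> = start, * = accepting)

start=s0 accept=s0,s1,s2,s3,s4,s5,s6,s7,s8,s10,s11,s12 s0-a->s1 s0-b->s1 s0-c->s2 s1-a->s3 s1-b->s3 s1-c->s4 s2-a->s3 s2-b->s3 s2-c->s5 s3-a->s6 s3-b->s6 s3-c->s7 s4-a->s6 s4-b->s6 s4-c->s8 s5-a->s9 s5-b->s6 s5-c->s8 s6-a->s10 s6-b->s10 s6-c->s10 s7-a->s10 s7-b->s10 s7-c->s11 s8-a->s9 s8-b->s10 s8-c->s11 s9-a->s9 s9-b->s9 s9-c->s9 s10-a->s12 s10-b->s12 s10-c->s12 s11-a->s9 s11-b->s12 s11-c->s12 s12-a->s9 s12-b->s9 s12-c->s9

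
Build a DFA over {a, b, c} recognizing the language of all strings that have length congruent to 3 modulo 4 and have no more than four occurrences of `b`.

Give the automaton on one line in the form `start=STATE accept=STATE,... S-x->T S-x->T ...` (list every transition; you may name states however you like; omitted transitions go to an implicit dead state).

start=s0 accept=s6,s7,s8,s9,s20 s0-a->s1 s0-b->s2 s0-c->s1 s1-a->s3 s1-b->s4 s1-c->s3 s2-a->s4 s2-b->s5 s2-c->s4 s3-a->s6 s3-b->s7 s3-c->s6 s4-a->s7 s4-b->s8 s4-c->s7 s5-a->s8 s5-b->s9 s5-c->s8 s6-a->s0 s6-b->s10 s6-c->s0 s7-a->s10 s7-b->s11 s7-c->s10 s8-a->s11 s8-b->s12 s8-c->s11 s9-a->s12 s9-b->s13 s9-c->s12 s10-a->s2 s10-b->s14 s10-c->s2 s11-a->s14 s11-b->s15 s11-c->s14 s12-a->s15 s12-b->s16 s12-c->s15 s13-a->s16 s13-b->s17 s13-c->s16 s14-a->s5 s14-b->s18 s14-c->s5 s15-a->s18 s15-b->s19 s15-c->s18 s16-a->s19 s16-b->s17 s16-c->s19 s17-a->s17 s17-b->s17 s17-c->s17 s18-a->s9 s18-b->s20 s18-c->s9 s19-a->s20 s19-b->s17 s19-c->s20 s20-a->s13 s20-b->s17 s20-c->s13

Run two small machines in parallel and take their product. One (4 states) tracks the input length modulo 4; the other (6 states) tracks the count of `b`s, saturating at 5. Each combined state is a pair, one component from each; accept when both components accept. After merging equivalent states the machine shrinks.
21 states suffice.
          a    b    c  
>  s0     s1   s2   s1 
   s1     s3   s4   s3 
   s2     s4   s5   s4 
   s3     s6   s7   s6 
   s4     s7   s8   s7 
   s5     s8   s9   s8 
 * s6     s0  s10   s0 
 * s7    s10  s11  s10 
 * s8    s11  s12  s11 
 * s9    s12  s13  s12 
   s10    s2  s14   s2 
   s11   s14  s15  s14 
   s12   s15  s16  s15 
   s13   s16  s17  s16 
   s14    s5  s18   s5 
   s15   s18  s19  s18 
   s16   s19  s17  s19 
   s17   s17  s17  s17 
   s18    s9  s20   s9 
   s19   s20  s17  s20 
 * s20   s13  s17  s13 
(> = start, * = accepting)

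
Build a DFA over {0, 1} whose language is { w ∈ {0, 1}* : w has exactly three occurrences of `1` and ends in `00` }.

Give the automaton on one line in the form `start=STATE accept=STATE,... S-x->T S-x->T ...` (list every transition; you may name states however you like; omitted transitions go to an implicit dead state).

start=S0 accept=S12 S0-0->S1 S0-1->S2 S1-0->S3 S1-1->S2 S2-0->S4 S2-1->S5 S3-0->S3 S3-1->S2 S4-0->S6 S4-1->S5 S5-0->S7 S5-1->S8 S6-0->S6 S6-1->S5 S7-0->S9 S7-1->S8 S8-0->S10 S8-1->S11 S9-0->S9 S9-1->S8 S10-0->S12 S10-1->S11 S11-0->S13 S11-1->S11 S12-0->S12 S12-1->S11 S13-0->S14 S13-1->S11 S14-0->S14 S14-1->S11

Handle the two conditions separately and then intersect. The first has 5 states tracking the count of `1`s, saturating at 4; the second has 3 states tracking how much of the suffix `00` has currently been matched. A product state is a pair (one from each), accepting exactly when both do.
A 15-state machine:
          0    1  
>  S0     S1   S2 
   S1     S3   S2 
   S2     S4   S5 
   S3     S3   S2 
   S4     S6   S5 
   S5     S7   S8 
   S6     S6   S5 
   S7     S9   S8 
   S8    S10  S11 
   S9     S9   S8 
   S10   S12  S11 
   S11   S13  S11 
 * S12   S12  S11 
   S13   S14  S11 
   S14   S14  S11 
(> = start, * = accepting)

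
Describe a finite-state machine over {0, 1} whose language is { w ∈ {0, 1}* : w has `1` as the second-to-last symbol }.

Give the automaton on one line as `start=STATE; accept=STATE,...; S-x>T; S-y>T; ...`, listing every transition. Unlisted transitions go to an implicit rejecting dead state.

start=q0; accept=q5,q6; q0-0>q1; q0-1>q2; q1-0>q3; q1-1>q4; q2-0>q5; q2-1>q6; q3-0>q3; q3-1>q4; q4-0>q5; q4-1>q6; q5-0>q3; q5-1>q4; q6-0>q5; q6-1>q6

A DFA must remember the last 2 symbols (since which symbol is second-to-last isn't known until the input ends). Use one state per possible window of the last ≤2 symbols; accept from those whose window starts with `1`.
        0   1  
>  q0   q1  q2 
   q1   q3  q4 
   q2   q5  q6 
   q3   q3  q4 
   q4   q5  q6 
 * q5   q3  q4 
 * q6   q5  q6 
(> = start, * = accepting)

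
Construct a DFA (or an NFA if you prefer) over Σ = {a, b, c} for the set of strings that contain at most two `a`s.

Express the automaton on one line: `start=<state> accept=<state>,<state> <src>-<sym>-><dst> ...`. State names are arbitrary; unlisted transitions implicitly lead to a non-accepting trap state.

start=q0 accept=q0,q1,q2 q0-a->q1 q0-b->q0 q0-c->q0 q1-a->q2 q1-b->q1 q1-c->q1 q2-a->q3 q2-b->q2 q2-c->q2 q3-a->q3 q3-b->q3 q3-c->q3

Only the number of `a`s matters, and only up to 3. Make a chain q0 → q1 → q2 → q3 advanced by each `a` (with q3 absorbing); every other symbol self-loops. The accepting set is {q0, q1, q2}.
A 4-state machine:
        a   b   c  
>* q0   q1  q0  q0 
 * q1   q2  q1  q1 
 * q2   q3  q2  q2 
   q3   q3  q3  q3 
(> = start, * = accepting)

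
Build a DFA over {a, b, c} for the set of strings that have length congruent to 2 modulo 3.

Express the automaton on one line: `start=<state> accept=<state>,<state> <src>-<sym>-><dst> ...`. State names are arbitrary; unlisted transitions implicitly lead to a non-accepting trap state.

Count input length modulo 3: every symbol advances one step around the cycle s0 → s1 → s2 → s0. Accept at s2.
A 3-state machine:
        a   b   c  
>  s0   s1  s1  s1 
   s1   s2  s2  s2 
 * s2   s0  s0  s0 
(> = start, * = accepting)

start=s0 accept=s2 s0-a->s1 s0-b->s1 s0-c->s1 s1-a->s2 s1-b->s2 s1-c->s2 s2-a->s0 s2-b->s0 s2-c->s0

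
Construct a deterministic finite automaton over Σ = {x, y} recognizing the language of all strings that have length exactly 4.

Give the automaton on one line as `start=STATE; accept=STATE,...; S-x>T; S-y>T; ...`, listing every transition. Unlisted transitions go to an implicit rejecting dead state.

We only need to distinguish lengths 0, 1, …, 4, and '>4'. Chain q0 → q1 → q2 → q3 → q4 → q5 on every symbol, with q5 looping. Accepting states: {q4}.
A 6-state machine:
        x   y  
>  q0   q1  q1 
   q1   q2  q2 
   q2   q3  q3 
   q3   q4  q4 
 * q4   q5  q5 
   q5   q5  q5 
(> = start, * = accepting)

start=q0; accept=q4; q0-x>q1; q0-y>q1; q1-x>q2; q1-y>q2; q2-x>q3; q2-y>q3; q3-x>q4; q3-y>q4; q4-x>q5; q4-y>q5; q5-x>q5; q5-y>q5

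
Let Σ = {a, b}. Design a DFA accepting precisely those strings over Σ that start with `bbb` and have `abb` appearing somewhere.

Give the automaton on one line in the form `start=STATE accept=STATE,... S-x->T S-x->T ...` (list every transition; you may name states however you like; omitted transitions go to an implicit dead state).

Handle the two conditions separately and then intersect. The first has 5 states tracking whether the input so far still matches the prefix `bbb`; the second has 4 states tracking whether and how much of `abb` has been seen. A product state is a pair (one from each), accepting exactly when both do. Minimizing collapses redundant product states.
8 states suffice.
        a   b  
>  S0   S1  S2 
   S1   S1  S1 
   S2   S1  S3 
   S3   S1  S4 
   S4   S5  S4 
   S5   S5  S6 
   S6   S5  S7 
 * S7   S7  S7 
(> = start, * = accepting)

start=S0 accept=S7 S0-a->S1 S0-b->S2 S1-a->S1 S1-b->S1 S2-a->S1 S2-b->S3 S3-a->S1 S3-b->S4 S4-a->S5 S4-b->S4 S5-a->S5 S5-b->S6 S6-a->S5 S6-b->S7 S7-a->S7 S7-b->S7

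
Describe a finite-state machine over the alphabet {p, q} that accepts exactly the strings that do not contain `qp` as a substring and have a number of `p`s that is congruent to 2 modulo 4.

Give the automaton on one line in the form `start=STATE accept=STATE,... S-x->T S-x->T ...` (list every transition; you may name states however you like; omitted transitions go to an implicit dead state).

start=s0 accept=s3,s7 s0-p->s1 s0-q->s2 s1-p->s3 s1-q->s4 s2-p->s5 s2-q->s2 s3-p->s6 s3-q->s7 s4-p->s8 s4-q->s4 s5-p->s8 s5-q->s5 s6-p->s0 s6-q->s9 s7-p->s10 s7-q->s7 s8-p->s10 s8-q->s8 s9-p->s11 s9-q->s9 s10-p->s11 s10-q->s10 s11-p->s5 s11-q->s11

Run two small machines in parallel and take their product. The first has 3 states tracking partial matches of the forbidden pattern `qp`; the second has 4 states tracking the count of `p`s modulo 4. A product state is a pair (one from each), accepting exactly when both do.
With 12 states:
          p    q  
>  s0     s1   s2 
   s1     s3   s4 
   s2     s5   s2 
 * s3     s6   s7 
   s4     s8   s4 
   s5     s8   s5 
   s6     s0   s9 
 * s7    s10   s7 
   s8    s10   s8 
   s9    s11   s9 
   s10   s11  s10 
   s11    s5  s11 
(> = start, * = accepting)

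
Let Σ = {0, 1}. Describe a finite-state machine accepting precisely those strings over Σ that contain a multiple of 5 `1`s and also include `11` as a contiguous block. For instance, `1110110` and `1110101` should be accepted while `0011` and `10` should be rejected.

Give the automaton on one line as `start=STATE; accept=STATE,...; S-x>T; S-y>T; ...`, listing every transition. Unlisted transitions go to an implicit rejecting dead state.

start=q0; accept=q9; q0-0>q0; q0-1>q1; q1-0>q2; q1-1>q3; q2-0>q2; q2-1>q4; q3-0>q3; q3-1>q5; q4-0>q6; q4-1>q5; q5-0>q5; q5-1>q7; q6-0>q6; q6-1>q8; q7-0>q7; q7-1>q9; q8-0>q10; q8-1>q7; q9-0>q9; q9-1>q11; q10-0>q10; q10-1>q12; q11-0>q11; q11-1>q3; q12-0>q13; q12-1>q9; q13-0>q13; q13-1>q14; q14-0>q0; q14-1>q11

Build one automaton per condition and run them in lockstep. The first has 5 states tracking the count of `1`s modulo 5; the second has 3 states tracking whether and how much of `11` has been seen. A product state is a pair (one from each), accepting exactly when both do.
15 states suffice.
          0    1  
>  q0     q0   q1 
   q1     q2   q3 
   q2     q2   q4 
   q3     q3   q5 
   q4     q6   q5 
   q5     q5   q7 
   q6     q6   q8 
   q7     q7   q9 
   q8    q10   q7 
 * q9     q9  q11 
   q10   q10  q12 
   q11   q11   q3 
   q12   q13   q9 
   q13   q13  q14 
   q14    q0  q11 
(> = start, * = accepting)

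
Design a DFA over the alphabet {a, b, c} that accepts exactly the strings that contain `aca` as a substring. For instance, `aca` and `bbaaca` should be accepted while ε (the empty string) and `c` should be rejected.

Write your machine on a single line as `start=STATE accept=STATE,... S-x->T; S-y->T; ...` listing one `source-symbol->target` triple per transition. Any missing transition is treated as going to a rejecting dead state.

States S0..S2 record the length of the longest prefix of `aca` that matches the current input suffix. Reaching S3 means `aca` has been seen, and we stay there forever. Accept from S3.
A 4-state machine:
        a   b   c  
>  S0   S1  S0  S0 
   S1   S1  S0  S2 
   S2   S3  S0  S0 
 * S3   S3  S3  S3 
(> = start, * = accepting)

start=S0; accept=S3; S0-a->S1; S0-b->S0; S0-c->S0; S1-a->S1; S1-b->S0; S1-c->S2; S2-a->S3; S2-b->S0; S2-c->S0; S3-a->S3; S3-b->S3; S3-c->S3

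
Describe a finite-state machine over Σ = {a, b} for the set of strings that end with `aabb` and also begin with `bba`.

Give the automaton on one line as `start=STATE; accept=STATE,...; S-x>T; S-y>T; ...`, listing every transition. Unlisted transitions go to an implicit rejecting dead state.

start=q0; accept=q8; q0-a>q1; q0-b>q2; q1-a>q1; q1-b>q1; q2-a>q1; q2-b>q3; q3-a>q4; q3-b>q1; q4-a>q5; q4-b>q6; q5-a>q5; q5-b>q7; q6-a>q4; q6-b>q6; q7-a>q4; q7-b>q8; q8-a>q4; q8-b>q6

Handle the two conditions separately and then intersect. The first has 5 states tracking how much of the suffix `aabb` has currently been matched; the second has 5 states tracking whether the input so far still matches the prefix `bba`. A product state is a pair (one from each), accepting exactly when both do. Equivalent product states are then merged.
A 9-state machine:
        a   b  
>  q0   q1  q2 
   q1   q1  q1 
   q2   q1  q3 
   q3   q4  q1 
   q4   q5  q6 
   q5   q5  q7 
   q6   q4  q6 
   q7   q4  q8 
 * q8   q4  q6 
(> = start, * = accepting)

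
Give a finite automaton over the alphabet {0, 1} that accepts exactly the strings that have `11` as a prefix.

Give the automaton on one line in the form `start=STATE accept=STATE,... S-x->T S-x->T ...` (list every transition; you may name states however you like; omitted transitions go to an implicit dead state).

start=q0 accept=q2 q0-0->q3 q0-1->q1 q1-0->q3 q1-1->q2 q2-0->q2 q2-1->q2 q3-0->q3 q3-1->q3

Walk along `11` while the input agrees: from q0 take `1` to q1, and so on. Any deviation drops to the rejecting sink q3. Once q2 is reached the prefix is confirmed and every continuation is accepted.
A 4-state machine:
        0   1  
>  q0   q3  q1 
   q1   q3  q2 
 * q2   q2  q2 
   q3   q3  q3 
(> = start, * = accepting)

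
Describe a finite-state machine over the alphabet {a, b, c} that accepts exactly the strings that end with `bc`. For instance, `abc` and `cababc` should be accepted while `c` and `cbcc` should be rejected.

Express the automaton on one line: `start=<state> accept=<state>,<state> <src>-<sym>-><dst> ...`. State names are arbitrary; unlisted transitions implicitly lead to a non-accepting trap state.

Remember how much of `bc` the current input suffix matches. State S0 means no match yet; S1 means the last symbol is `b`; S2 means the last 2 symbols are `bc`. Only S2 accepts. On a mismatch, fall back to the longest proper suffix that is still a prefix of `bc`.
With 3 states:
        a   b   c  
>  S0   S0  S1  S0 
   S1   S0  S1  S2 
 * S2   S0  S1  S0 
(> = start, * = accepting)

start=S0 accept=S2 S0-a->S0 S0-b->S1 S0-c->S0 S1-a->S0 S1-b->S1 S1-c->S2 S2-a->S0 S2-b->S1 S2-c->S0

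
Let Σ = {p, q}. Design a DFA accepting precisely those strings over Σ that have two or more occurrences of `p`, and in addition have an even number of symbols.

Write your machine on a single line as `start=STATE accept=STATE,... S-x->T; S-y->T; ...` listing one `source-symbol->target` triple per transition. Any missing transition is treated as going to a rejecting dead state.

start=A; accept=D,H; A-p->B; A-q->C; B-p->D; B-q->E; C-p->E; C-q->A; D-p->F; D-q->G; E-p->G; E-q->B; F-p->H; F-q->H; G-p->H; G-q->D; H-p->F; H-q->F

Handle the two conditions separately and then intersect. One (4 states) tracks the count of `p`s, saturating at 3; the other (2 states) tracks the input length modulo 2. Each combined state is a pair, one component from each; accept when both components accept.
An 8-state machine:
       p  q 
>  A   B  C 
   B   D  E 
   C   E  A 
 * D   F  G 
   E   G  B 
   F   H  H 
   G   H  D 
 * H   F  F 
(> = start, * = accepting)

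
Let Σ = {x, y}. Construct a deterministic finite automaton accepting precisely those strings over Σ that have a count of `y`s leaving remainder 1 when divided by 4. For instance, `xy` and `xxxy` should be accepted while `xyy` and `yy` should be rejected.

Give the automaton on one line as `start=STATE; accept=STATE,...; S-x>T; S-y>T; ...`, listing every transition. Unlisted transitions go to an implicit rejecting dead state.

Keep the running count of `y`s modulo 4: each `y` advances along the cycle A → B → C → D → A while other symbols loop. Accept at B.
       x  y 
>  A   A  B 
 * B   B  C 
   C   C  D 
   D   D  A 
(> = start, * = accepting)

start=A; accept=B; A-x>A; A-y>B; B-x>B; B-y>C; C-x>C; C-y>D; D-x>D; D-y>A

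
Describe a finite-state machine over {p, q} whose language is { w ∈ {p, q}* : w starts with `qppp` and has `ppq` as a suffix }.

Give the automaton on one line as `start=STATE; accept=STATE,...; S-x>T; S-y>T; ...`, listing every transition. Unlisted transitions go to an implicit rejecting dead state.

Handle the two conditions separately and then intersect. One (6 states) tracks whether the input so far still matches the prefix `qppp`; the other (4 states) tracks how much of the suffix `ppq` has currently been matched. Each combined state is a pair, one component from each; accept when both components accept.
12 states suffice.
          p    q  
>  s0     s1   s2 
   s1     s3   s4 
   s2     s5   s4 
   s3     s3   s6 
   s4     s1   s4 
   s5     s7   s4 
   s6     s1   s4 
   s7     s8   s6 
   s8     s8   s9 
 * s9    s10  s11 
   s10    s8  s11 
   s11   s10  s11 
(> = start, * = accepting)

start=s0; accept=s9; s0-p>s1; s0-q>s2; s1-p>s3; s1-q>s4; s2-p>s5; s2-q>s4; s3-p>s3; s3-q>s6; s4-p>s1; s4-q>s4; s5-p>s7; s5-q>s4; s6-p>s1; s6-q>s4; s7-p>s8; s7-q>s6; s8-p>s8; s8-q>s9; s9-p>s10; s9-q>s11; s10-p>s8; s10-q>s11; s11-p>s10; s11-q>s11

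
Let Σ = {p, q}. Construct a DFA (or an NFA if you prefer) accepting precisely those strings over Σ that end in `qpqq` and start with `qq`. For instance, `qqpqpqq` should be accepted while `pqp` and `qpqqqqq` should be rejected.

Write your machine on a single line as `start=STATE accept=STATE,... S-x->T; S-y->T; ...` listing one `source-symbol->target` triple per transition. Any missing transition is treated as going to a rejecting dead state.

Run two small machines in parallel and take their product. One (5 states) tracks how much of the suffix `qpqq` has currently been matched; the other (4 states) tracks whether the input so far still matches the prefix `qq`. Each combined state is a pair, one component from each; accept when both components accept. After merging equivalent states the machine shrinks.
With 8 states:
        p   q  
>  s0   s1  s2 
   s1   s1  s1 
   s2   s1  s3 
   s3   s4  s3 
   s4   s5  s6 
   s5   s5  s3 
   s6   s4  s7 
 * s7   s4  s3 
(> = start, * = accepting)

start=s0; accept=s7; s0-p->s1; s0-q->s2; s1-p->s1; s1-q->s1; s2-p->s1; s2-q->s3; s3-p->s4; s3-q->s3; s4-p->s5; s4-q->s6; s5-p->s5; s5-q->s3; s6-p->s4; s6-q->s7; s7-p->s4; s7-q->s3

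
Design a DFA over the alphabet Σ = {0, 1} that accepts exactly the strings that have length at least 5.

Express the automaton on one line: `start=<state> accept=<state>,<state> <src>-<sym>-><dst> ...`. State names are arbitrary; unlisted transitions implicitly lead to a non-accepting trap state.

We only need to distinguish lengths 0, 1, …, 5, and '>5'. Chain S0 → S1 → S2 → S3 → S4 → S5 → S6 on every symbol, with S6 looping. Accepting states: {S5, S6}.
With 7 states:
        0   1  
>  S0   S1  S1 
   S1   S2  S2 
   S2   S3  S3 
   S3   S4  S4 
   S4   S5  S5 
 * S5   S6  S6 
 * S6   S6  S6 
(> = start, * = accepting)

start=S0 accept=S5,S6 S0-0->S1 S0-1->S1 S1-0->S2 S1-1->S2 S2-0->S3 S2-1->S3 S3-0->S4 S3-1->S4 S4-0->S5 S4-1->S5 S5-0->S6 S5-1->S6 S6-0->S6 S6-1->S6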